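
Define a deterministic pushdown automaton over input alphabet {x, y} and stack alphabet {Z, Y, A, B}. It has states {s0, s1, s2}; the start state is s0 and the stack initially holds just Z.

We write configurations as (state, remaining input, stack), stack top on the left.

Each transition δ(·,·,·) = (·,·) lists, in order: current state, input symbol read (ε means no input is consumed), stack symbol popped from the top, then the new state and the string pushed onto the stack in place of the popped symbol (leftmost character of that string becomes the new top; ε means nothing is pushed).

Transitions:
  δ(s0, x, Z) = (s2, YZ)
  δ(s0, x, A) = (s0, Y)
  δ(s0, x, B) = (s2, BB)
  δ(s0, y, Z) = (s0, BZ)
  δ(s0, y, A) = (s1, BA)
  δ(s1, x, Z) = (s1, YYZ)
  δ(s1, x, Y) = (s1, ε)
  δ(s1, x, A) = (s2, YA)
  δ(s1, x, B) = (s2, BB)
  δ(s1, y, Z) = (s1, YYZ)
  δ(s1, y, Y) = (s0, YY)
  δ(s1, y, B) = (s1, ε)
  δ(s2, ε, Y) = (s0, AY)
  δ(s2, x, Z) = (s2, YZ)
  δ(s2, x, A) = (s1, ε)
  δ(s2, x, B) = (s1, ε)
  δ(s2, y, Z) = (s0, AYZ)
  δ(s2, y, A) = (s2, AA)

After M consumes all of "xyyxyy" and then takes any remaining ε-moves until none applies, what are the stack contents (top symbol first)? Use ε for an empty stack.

(s0, xyyxyy, Z)
  read x, top Z: go to s2, push YZ → (s2, yyxyy, YZ)
  ε-move, top Y: go to s0, push AY → (s0, yyxyy, AYZ)
  read y, top A: go to s1, push BA → (s1, yxyy, BAYZ)
  read y, top B: go to s1, push ε → (s1, xyy, AYZ)
  read x, top A: go to s2, push YA → (s2, yy, YAYZ)
  ε-move, top Y: go to s0, push AY → (s0, yy, AYAYZ)
  read y, top A: go to s1, push BA → (s1, y, BAYAYZ)
  read y, top B: go to s1, push ε → (s1, ε, AYAYZ)
All input consumed in state s1 with stack AYAYZ.

AYAYZ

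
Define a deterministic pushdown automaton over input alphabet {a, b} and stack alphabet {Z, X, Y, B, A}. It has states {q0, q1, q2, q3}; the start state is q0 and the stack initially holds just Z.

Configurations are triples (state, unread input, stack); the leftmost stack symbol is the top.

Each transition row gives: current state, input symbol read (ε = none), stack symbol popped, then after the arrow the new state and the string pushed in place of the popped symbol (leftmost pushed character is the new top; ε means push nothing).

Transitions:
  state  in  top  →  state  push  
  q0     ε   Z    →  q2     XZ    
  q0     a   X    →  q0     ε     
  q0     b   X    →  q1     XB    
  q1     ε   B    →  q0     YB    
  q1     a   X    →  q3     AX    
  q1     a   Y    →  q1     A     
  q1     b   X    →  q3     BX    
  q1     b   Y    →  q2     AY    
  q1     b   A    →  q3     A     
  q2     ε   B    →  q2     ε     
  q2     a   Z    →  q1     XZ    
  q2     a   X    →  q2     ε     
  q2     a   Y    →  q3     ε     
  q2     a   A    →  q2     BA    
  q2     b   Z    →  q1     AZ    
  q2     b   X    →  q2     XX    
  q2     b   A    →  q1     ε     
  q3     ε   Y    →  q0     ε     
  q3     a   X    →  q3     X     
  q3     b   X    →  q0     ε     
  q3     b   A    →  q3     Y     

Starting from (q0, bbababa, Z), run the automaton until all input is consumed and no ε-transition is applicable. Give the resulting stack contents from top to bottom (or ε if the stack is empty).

(q0, bbababa, Z)
  ε-move, top Z: go to q2, push XZ → (q2, bbababa, XZ)
  read b, top X: go to q2, push XX → (q2, bababa, XXZ)
  read b, top X: go to q2, push XX → (q2, ababa, XXXZ)
  read a, top X: go to q2, push ε → (q2, baba, XXZ)
  read b, top X: go to q2, push XX → (q2, aba, XXXZ)
  read a, top X: go to q2, push ε → (q2, ba, XXZ)
  read b, top X: go to q2, push XX → (q2, a, XXXZ)
  read a, top X: go to q2, push ε → (q2, ε, XXZ)
All input consumed in state q2 with stack XXZ.

XXZ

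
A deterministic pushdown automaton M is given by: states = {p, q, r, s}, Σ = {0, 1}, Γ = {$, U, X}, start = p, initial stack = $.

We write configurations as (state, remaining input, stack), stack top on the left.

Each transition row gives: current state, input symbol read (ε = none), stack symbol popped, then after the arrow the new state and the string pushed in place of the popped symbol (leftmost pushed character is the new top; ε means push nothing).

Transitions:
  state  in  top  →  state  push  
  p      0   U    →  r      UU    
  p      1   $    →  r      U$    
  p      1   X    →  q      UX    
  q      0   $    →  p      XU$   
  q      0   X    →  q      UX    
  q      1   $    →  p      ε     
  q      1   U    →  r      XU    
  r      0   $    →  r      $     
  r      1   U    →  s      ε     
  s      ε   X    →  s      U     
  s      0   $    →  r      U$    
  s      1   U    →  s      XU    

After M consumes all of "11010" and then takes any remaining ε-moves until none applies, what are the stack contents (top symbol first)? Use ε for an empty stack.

(p, 11010, $)
  read 1, top $: go to r, push U$ → (r, 1010, U$)
  read 1, top U: go to s, push ε → (s, 010, $)
  read 0, top $: go to r, push U$ → (r, 10, U$)
  read 1, top U: go to s, push ε → (s, 0, $)
  read 0, top $: go to r, push U$ → (r, ε, U$)
All input consumed in state r with stack U$.

U$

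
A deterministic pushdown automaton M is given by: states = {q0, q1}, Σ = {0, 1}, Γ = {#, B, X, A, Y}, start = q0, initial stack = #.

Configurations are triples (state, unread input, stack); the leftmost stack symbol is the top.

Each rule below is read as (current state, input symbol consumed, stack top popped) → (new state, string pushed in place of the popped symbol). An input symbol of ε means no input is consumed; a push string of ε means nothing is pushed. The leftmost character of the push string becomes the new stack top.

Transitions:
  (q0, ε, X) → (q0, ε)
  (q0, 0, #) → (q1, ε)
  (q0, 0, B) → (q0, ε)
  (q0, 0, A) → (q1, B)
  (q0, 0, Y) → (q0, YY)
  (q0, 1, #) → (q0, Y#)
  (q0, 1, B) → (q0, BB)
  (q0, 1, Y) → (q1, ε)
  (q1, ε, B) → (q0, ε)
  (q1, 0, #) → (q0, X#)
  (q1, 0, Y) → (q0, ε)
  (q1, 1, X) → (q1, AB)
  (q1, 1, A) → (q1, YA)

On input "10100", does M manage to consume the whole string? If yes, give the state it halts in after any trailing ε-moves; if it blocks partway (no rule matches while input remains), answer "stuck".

q1

(q0, 10100, #)
  read 1, top #: go to q0, push Y# → (q0, 0100, Y#)
  read 0, top Y: go to q0, push YY → (q0, 100, YY#)
  read 1, top Y: go to q1, push ε → (q1, 00, Y#)
  read 0, top Y: go to q0, push ε → (q0, 0, #)
  read 0, top #: go to q1, push ε → (q1, ε, ε)
All input consumed; M is in state q1.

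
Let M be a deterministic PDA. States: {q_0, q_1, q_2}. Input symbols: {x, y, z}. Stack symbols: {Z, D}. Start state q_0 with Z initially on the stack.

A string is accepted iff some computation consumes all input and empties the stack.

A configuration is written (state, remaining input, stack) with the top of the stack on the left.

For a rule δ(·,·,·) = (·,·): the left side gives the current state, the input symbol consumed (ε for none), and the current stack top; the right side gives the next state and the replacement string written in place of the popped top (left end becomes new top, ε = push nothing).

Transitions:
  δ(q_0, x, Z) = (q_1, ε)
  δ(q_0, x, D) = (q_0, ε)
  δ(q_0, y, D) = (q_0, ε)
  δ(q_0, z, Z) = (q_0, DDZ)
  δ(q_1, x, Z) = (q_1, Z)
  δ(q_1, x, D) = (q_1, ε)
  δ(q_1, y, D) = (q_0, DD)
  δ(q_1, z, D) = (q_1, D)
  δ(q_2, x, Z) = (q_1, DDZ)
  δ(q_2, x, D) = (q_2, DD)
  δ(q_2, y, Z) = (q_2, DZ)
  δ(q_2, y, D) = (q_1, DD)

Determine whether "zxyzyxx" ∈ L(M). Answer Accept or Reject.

Accept

(q_0, zxyzyxx, Z) ⊢ (q_0, xyzyxx, DDZ) ⊢ (q_0, yzyxx, DZ) ⊢ (q_0, zyxx, Z) ⊢ (q_0, yxx, DDZ) ⊢ (q_0, xx, DZ) ⊢ (q_0, x, Z) ⊢ (q_1, ε, ε)
All input consumed and the stack is empty.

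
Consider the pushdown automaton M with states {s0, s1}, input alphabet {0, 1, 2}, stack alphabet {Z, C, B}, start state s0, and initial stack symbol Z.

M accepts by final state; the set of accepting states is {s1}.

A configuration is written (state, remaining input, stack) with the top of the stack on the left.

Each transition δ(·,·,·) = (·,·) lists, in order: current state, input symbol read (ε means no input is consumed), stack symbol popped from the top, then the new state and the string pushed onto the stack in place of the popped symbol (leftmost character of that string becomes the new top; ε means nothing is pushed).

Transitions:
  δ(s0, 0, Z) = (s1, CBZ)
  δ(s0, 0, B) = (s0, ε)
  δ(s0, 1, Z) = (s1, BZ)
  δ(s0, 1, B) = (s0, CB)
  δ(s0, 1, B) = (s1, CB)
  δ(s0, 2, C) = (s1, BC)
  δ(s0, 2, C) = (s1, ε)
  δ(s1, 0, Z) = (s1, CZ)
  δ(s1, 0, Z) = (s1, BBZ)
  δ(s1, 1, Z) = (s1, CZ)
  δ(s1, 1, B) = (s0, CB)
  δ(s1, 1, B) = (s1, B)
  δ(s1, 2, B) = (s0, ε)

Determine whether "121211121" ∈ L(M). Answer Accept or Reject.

One accepting computation: (s0, 121211121, Z) ⊢ (s1, 21211121, BZ) ⊢ (s0, 1211121, Z) ⊢ (s1, 211121, BZ) ⊢ (s0, 11121, Z) ⊢ (s1, 1121, BZ) ⊢ (s1, 121, BZ) ⊢ (s0, 21, CBZ) ⊢ (s1, 1, BCBZ) ⊢ (s1, ε, BCBZ)
All input consumed and state s1 ∈ F.

Accept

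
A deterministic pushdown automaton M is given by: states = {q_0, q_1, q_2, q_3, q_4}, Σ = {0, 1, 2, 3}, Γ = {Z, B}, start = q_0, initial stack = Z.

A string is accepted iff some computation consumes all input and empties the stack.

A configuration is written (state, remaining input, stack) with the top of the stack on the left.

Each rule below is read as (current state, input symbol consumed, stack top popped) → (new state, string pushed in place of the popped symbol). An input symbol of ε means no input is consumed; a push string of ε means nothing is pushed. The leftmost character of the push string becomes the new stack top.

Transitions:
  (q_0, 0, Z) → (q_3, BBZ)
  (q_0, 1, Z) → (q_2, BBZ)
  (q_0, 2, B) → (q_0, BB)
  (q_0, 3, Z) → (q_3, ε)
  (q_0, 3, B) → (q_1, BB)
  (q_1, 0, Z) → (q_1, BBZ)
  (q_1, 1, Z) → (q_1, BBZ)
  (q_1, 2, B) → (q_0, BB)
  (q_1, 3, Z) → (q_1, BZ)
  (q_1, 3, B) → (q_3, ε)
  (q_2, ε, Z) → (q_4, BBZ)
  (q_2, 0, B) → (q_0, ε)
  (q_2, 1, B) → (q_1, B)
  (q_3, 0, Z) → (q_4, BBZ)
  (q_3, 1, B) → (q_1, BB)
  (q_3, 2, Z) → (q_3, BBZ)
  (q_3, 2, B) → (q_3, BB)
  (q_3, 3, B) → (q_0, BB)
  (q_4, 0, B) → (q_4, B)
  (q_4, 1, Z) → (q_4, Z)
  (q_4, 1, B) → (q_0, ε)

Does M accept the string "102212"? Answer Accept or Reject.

(q_0, 102212, Z)
  read 1, top Z: go to q_2, push BBZ → (q_2, 02212, BBZ)
  read 0, top B: go to q_0, push ε → (q_0, 2212, BZ)
  read 2, top B: go to q_0, push BB → (q_0, 212, BBZ)
  read 2, top B: go to q_0, push BB → (q_0, 12, BBBZ)
No transition applies at (q_0, 12, BBBZ); input not fully consumed.

Reject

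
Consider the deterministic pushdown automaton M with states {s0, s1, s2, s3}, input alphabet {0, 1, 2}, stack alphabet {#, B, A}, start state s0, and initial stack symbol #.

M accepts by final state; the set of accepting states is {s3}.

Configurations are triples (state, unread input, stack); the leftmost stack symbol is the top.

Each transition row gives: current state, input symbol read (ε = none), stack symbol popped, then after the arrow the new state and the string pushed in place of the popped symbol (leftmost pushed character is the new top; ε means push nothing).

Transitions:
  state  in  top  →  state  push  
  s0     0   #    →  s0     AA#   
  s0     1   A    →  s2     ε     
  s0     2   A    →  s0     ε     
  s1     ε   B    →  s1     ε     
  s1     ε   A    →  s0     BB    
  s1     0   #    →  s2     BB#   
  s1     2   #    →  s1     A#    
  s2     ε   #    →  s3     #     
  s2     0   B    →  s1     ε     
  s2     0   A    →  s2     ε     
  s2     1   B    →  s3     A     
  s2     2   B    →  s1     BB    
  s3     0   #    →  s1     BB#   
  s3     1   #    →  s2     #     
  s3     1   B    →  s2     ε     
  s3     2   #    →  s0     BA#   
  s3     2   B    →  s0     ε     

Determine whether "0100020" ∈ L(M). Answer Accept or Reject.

Reject

(s0, 0100020, #)
  read 0, top #: go to s0, push AA# → (s0, 100020, AA#)
  read 1, top A: go to s2, push ε → (s2, 00020, A#)
  read 0, top A: go to s2, push ε → (s2, 0020, #)
  ε-move, top #: go to s3, push # → (s3, 0020, #)
  read 0, top #: go to s1, push BB# → (s1, 020, BB#)
  ε-move, top B: go to s1, push ε → (s1, 020, B#)
  ε-move, top B: go to s1, push ε → (s1, 020, #)
  read 0, top #: go to s2, push BB# → (s2, 20, BB#)
  read 2, top B: go to s1, push BB → (s1, 0, BBB#)
  ε-move, top B: go to s1, push ε → (s1, 0, BB#)
  ε-move, top B: go to s1, push ε → (s1, 0, B#)
  ε-move, top B: go to s1, push ε → (s1, 0, #)
  read 0, top #: go to s2, push BB# → (s2, ε, BB#)
All input consumed; state s2 ∉ F and no further ε-move applies.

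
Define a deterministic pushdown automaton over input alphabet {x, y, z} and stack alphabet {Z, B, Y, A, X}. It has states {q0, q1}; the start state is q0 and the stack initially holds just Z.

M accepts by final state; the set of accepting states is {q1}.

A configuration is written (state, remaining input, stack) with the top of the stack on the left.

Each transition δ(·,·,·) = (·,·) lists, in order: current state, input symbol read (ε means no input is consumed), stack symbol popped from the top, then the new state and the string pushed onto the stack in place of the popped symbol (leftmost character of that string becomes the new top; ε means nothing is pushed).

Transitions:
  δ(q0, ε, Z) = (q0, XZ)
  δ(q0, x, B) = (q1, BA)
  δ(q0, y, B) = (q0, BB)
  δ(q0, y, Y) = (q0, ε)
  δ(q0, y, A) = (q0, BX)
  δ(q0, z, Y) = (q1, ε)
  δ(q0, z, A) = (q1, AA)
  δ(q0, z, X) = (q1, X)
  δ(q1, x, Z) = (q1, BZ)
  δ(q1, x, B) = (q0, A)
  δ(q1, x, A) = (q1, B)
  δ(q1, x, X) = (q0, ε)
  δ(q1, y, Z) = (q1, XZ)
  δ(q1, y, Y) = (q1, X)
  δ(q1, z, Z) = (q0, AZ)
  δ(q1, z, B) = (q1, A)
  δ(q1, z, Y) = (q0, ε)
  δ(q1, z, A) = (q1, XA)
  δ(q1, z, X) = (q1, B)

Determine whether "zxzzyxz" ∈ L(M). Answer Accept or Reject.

(q0, zxzzyxz, Z)
  ε-move, top Z: go to q0, push XZ → (q0, zxzzyxz, XZ)
  read z, top X: go to q1, push X → (q1, xzzyxz, XZ)
  read x, top X: go to q0, push ε → (q0, zzyxz, Z)
  ε-move, top Z: go to q0, push XZ → (q0, zzyxz, XZ)
  read z, top X: go to q1, push X → (q1, zyxz, XZ)
  read z, top X: go to q1, push B → (q1, yxz, BZ)
No transition applies at (q1, yxz, BZ); input not fully consumed.

Reject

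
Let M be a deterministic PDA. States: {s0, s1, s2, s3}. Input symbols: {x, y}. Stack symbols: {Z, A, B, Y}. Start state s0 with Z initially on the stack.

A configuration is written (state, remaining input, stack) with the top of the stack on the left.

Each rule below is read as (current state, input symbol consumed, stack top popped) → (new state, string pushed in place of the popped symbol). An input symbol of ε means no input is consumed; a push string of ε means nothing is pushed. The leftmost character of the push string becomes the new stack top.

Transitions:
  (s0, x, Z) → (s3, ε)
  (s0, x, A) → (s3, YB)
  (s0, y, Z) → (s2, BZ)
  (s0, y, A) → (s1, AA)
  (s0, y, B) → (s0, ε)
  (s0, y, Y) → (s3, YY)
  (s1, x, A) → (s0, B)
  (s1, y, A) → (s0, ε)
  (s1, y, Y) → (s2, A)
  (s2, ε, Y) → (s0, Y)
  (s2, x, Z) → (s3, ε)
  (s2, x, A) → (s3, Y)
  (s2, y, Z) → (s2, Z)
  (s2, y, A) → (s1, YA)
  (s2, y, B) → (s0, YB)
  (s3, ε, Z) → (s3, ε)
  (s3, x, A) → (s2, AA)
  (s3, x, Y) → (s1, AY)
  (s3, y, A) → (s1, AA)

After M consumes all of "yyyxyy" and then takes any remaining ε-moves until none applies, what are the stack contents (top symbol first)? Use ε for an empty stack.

(s0, yyyxyy, Z)
  read y, top Z: go to s2, push BZ → (s2, yyxyy, BZ)
  read y, top B: go to s0, push YB → (s0, yxyy, YBZ)
  read y, top Y: go to s3, push YY → (s3, xyy, YYBZ)
  read x, top Y: go to s1, push AY → (s1, yy, AYYBZ)
  read y, top A: go to s0, push ε → (s0, y, YYBZ)
  read y, top Y: go to s3, push YY → (s3, ε, YYYBZ)
All input consumed in state s3 with stack YYYBZ.

YYYBZ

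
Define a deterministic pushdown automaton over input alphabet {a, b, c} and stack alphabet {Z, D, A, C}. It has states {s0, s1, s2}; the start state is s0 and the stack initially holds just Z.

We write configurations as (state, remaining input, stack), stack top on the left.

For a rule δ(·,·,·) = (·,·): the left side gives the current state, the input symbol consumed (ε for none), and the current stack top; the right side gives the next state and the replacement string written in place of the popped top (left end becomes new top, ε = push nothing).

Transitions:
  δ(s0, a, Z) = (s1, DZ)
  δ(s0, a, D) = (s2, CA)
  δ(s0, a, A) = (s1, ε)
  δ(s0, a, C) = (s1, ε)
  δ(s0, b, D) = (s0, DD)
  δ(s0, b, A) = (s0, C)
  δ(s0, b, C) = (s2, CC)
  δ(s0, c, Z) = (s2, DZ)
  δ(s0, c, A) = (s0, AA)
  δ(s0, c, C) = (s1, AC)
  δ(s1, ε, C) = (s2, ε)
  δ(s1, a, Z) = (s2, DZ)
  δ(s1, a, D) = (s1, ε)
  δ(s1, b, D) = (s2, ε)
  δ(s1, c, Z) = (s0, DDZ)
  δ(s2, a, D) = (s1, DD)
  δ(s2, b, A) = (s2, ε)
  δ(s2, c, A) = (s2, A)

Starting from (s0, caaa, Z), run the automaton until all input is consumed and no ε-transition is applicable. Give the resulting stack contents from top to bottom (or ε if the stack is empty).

(s0, caaa, Z)
  read c, top Z: go to s2, push DZ → (s2, aaa, DZ)
  read a, top D: go to s1, push DD → (s1, aa, DDZ)
  read a, top D: go to s1, push ε → (s1, a, DZ)
  read a, top D: go to s1, push ε → (s1, ε, Z)
All input consumed in state s1 with stack Z.

Z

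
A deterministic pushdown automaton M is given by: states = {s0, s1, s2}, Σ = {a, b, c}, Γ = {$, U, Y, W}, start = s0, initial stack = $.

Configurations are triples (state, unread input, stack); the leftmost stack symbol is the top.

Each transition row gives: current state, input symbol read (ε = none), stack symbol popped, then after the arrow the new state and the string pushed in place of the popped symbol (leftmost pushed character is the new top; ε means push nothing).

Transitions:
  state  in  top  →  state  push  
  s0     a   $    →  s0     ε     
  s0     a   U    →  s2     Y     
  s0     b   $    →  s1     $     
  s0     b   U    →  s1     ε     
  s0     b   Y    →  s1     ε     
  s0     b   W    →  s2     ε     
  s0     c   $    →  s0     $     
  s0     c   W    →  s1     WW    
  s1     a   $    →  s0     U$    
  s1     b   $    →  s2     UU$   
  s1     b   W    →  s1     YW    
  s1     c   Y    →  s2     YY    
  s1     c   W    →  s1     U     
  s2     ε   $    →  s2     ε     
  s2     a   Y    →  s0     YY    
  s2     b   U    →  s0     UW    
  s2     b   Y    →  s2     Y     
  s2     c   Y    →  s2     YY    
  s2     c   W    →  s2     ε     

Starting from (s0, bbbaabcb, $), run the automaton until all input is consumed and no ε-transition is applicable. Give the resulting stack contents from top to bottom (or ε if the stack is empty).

YYWU$

(s0, bbbaabcb, $) ⊢ (s1, bbaabcb, $) ⊢ (s2, baabcb, UU$) ⊢ (s0, aabcb, UWU$) ⊢ (s2, abcb, YWU$) ⊢ (s0, bcb, YYWU$) ⊢ (s1, cb, YWU$) ⊢ (s2, b, YYWU$) ⊢ (s2, ε, YYWU$)
All input consumed in state s2 with stack YYWU$.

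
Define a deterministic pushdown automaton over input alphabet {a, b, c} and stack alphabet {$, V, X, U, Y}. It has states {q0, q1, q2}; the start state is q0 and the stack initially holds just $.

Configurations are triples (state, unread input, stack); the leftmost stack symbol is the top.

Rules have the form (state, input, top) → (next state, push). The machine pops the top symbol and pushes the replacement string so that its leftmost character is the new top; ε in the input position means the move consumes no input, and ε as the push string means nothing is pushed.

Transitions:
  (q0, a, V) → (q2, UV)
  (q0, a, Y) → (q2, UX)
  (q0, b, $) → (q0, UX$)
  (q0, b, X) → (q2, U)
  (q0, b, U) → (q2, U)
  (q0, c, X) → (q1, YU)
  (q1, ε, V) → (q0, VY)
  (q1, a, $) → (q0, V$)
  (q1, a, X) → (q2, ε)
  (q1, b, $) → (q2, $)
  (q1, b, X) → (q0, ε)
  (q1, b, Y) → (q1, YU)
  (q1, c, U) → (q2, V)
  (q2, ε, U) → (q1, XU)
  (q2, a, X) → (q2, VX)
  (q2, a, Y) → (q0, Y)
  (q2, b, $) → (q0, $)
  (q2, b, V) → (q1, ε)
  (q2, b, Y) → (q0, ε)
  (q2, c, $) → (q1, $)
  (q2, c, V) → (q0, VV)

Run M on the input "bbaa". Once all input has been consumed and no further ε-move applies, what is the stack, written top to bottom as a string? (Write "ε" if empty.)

XUX$

(q0, bbaa, $) ⊢ (q0, baa, UX$) ⊢ (q2, aa, UX$) ⊢ (q1, aa, XUX$) ⊢ (q2, a, UX$) ⊢ (q1, a, XUX$) ⊢ (q2, ε, UX$) ⊢ (q1, ε, XUX$)
All input consumed in state q1 with stack XUX$.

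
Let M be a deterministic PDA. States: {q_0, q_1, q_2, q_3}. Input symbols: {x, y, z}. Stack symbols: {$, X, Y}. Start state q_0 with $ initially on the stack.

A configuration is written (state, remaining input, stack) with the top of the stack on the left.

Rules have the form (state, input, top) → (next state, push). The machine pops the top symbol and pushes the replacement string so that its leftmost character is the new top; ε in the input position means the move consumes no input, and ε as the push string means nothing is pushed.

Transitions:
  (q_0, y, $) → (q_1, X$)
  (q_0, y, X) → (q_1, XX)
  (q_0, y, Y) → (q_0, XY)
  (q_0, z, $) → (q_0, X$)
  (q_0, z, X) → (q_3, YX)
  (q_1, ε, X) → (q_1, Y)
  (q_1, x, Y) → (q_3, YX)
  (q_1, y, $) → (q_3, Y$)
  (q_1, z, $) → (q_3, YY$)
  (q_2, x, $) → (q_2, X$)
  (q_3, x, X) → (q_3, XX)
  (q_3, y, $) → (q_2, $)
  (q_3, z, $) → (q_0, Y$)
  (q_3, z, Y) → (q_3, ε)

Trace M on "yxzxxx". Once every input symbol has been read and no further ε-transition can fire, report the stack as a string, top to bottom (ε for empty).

(q_0, yxzxxx, $) ⊢ (q_1, xzxxx, X$) ⊢ (q_1, xzxxx, Y$) ⊢ (q_3, zxxx, YX$) ⊢ (q_3, xxx, X$) ⊢ (q_3, xx, XX$) ⊢ (q_3, x, XXX$) ⊢ (q_3, ε, XXXX$)
All input consumed in state q_3 with stack XXXX$.

XXXX$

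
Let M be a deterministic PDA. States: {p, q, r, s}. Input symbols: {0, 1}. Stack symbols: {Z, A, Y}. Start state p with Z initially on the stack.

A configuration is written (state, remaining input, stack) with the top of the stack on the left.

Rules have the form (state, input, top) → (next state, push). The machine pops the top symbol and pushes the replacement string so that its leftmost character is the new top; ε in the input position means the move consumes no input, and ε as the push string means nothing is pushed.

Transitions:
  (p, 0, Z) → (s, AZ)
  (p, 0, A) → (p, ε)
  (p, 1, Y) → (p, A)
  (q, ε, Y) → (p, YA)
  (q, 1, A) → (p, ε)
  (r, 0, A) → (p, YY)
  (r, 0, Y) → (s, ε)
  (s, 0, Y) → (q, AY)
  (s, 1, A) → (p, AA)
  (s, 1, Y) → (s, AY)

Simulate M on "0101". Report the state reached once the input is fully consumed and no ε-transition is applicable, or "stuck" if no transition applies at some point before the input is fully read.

stuck

(p, 0101, Z)
  read 0, top Z: go to s, push AZ → (s, 101, AZ)
  read 1, top A: go to p, push AA → (p, 01, AAZ)
  read 0, top A: go to p, push ε → (p, 1, AZ)
No transition for (p, 1, top A); M blocks with input 1 remaining.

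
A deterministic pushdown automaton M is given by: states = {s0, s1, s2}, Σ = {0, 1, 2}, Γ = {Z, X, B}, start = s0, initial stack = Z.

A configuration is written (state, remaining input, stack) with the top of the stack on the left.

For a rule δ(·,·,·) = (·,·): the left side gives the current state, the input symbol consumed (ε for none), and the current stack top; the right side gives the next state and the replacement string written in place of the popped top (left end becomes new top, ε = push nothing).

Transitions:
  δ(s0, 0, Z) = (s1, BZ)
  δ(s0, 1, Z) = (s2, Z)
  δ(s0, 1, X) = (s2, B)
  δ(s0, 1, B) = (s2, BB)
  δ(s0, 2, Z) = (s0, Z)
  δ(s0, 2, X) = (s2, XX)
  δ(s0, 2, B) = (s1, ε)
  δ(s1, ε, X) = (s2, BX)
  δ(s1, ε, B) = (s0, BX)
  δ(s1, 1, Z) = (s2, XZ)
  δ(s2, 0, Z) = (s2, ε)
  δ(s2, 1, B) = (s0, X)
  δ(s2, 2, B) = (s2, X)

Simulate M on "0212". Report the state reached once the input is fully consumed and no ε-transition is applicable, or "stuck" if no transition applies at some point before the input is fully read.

s2

(s0, 0212, Z)
  read 0, top Z: go to s1, push BZ → (s1, 212, BZ)
  ε-move, top B: go to s0, push BX → (s0, 212, BXZ)
  read 2, top B: go to s1, push ε → (s1, 12, XZ)
  ε-move, top X: go to s2, push BX → (s2, 12, BXZ)
  read 1, top B: go to s0, push X → (s0, 2, XXZ)
  read 2, top X: go to s2, push XX → (s2, ε, XXXZ)
All input consumed; M is in state s2.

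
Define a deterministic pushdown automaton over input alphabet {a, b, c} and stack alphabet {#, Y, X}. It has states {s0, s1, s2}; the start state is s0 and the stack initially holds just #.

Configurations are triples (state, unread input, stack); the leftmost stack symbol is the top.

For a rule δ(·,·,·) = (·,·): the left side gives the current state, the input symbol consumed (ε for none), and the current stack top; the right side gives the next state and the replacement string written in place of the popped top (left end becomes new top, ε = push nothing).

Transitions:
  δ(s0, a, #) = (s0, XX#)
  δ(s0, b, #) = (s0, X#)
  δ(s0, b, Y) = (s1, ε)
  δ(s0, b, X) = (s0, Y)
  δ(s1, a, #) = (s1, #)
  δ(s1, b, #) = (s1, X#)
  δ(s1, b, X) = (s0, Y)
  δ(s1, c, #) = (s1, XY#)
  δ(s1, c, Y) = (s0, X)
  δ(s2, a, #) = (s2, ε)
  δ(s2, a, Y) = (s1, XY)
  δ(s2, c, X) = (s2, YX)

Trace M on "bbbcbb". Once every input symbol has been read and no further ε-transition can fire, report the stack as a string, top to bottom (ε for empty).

Y#

(s0, bbbcbb, #)
  read b, top #: go to s0, push X# → (s0, bbcbb, X#)
  read b, top X: go to s0, push Y → (s0, bcbb, Y#)
  read b, top Y: go to s1, push ε → (s1, cbb, #)
  read c, top #: go to s1, push XY# → (s1, bb, XY#)
  read b, top X: go to s0, push Y → (s0, b, YY#)
  read b, top Y: go to s1, push ε → (s1, ε, Y#)
All input consumed in state s1 with stack Y#.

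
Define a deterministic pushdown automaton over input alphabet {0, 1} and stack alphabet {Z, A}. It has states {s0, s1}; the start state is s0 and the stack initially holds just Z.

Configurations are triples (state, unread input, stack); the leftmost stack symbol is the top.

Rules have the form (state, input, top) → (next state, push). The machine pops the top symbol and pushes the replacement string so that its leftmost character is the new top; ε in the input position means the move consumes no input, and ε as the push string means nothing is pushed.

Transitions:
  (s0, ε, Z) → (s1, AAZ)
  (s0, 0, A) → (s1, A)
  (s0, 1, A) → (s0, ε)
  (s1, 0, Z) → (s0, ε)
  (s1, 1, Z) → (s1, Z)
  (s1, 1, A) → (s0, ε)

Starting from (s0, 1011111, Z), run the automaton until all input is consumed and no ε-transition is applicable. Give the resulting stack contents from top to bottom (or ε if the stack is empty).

AAZ

(s0, 1011111, Z)
  ε-move, top Z: go to s1, push AAZ → (s1, 1011111, AAZ)
  read 1, top A: go to s0, push ε → (s0, 011111, AZ)
  read 0, top A: go to s1, push A → (s1, 11111, AZ)
  read 1, top A: go to s0, push ε → (s0, 1111, Z)
  ε-move, top Z: go to s1, push AAZ → (s1, 1111, AAZ)
  read 1, top A: go to s0, push ε → (s0, 111, AZ)
  read 1, top A: go to s0, push ε → (s0, 11, Z)
  ε-move, top Z: go to s1, push AAZ → (s1, 11, AAZ)
  read 1, top A: go to s0, push ε → (s0, 1, AZ)
  read 1, top A: go to s0, push ε → (s0, ε, Z)
  ε-move, top Z: go to s1, push AAZ → (s1, ε, AAZ)
All input consumed in state s1 with stack AAZ.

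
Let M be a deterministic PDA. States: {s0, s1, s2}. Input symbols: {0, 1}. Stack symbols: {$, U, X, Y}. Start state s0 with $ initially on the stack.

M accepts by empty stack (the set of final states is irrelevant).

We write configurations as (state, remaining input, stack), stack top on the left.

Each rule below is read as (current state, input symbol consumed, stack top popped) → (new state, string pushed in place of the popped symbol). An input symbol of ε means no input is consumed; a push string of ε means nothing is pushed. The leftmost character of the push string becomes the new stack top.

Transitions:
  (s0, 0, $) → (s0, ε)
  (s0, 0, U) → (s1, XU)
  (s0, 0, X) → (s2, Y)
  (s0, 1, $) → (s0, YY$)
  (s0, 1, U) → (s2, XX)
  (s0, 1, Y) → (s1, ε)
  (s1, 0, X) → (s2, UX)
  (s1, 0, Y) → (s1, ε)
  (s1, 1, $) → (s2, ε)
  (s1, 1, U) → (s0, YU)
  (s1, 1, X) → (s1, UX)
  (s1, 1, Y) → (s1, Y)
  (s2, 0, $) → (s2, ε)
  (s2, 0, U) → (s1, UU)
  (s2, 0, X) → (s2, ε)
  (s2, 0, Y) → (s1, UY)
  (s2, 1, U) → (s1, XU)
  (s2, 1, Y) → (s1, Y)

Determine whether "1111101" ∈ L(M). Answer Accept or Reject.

Accept

(s0, 1111101, $)
  read 1, top $: go to s0, push YY$ → (s0, 111101, YY$)
  read 1, top Y: go to s1, push ε → (s1, 11101, Y$)
  read 1, top Y: go to s1, push Y → (s1, 1101, Y$)
  read 1, top Y: go to s1, push Y → (s1, 101, Y$)
  read 1, top Y: go to s1, push Y → (s1, 01, Y$)
  read 0, top Y: go to s1, push ε → (s1, 1, $)
  read 1, top $: go to s2, push ε → (s2, ε, ε)
All input consumed and the stack is empty.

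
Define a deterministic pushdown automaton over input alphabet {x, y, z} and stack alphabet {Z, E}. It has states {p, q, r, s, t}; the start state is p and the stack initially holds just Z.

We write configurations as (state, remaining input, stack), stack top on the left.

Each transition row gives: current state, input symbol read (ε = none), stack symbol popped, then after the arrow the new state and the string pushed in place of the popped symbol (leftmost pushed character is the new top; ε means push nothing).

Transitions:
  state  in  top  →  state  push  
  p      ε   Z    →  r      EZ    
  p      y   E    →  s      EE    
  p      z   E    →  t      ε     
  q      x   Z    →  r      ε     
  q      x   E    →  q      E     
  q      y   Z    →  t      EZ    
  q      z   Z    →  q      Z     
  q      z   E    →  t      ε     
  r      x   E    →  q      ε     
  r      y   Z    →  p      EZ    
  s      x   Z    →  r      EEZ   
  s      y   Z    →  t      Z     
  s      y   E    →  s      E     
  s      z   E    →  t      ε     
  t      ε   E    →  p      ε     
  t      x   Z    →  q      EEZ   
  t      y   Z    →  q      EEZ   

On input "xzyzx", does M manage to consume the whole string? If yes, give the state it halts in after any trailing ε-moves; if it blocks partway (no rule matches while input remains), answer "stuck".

stuck

(p, xzyzx, Z)
  ε-move, top Z: go to r, push EZ → (r, xzyzx, EZ)
  read x, top E: go to q, push ε → (q, zyzx, Z)
  read z, top Z: go to q, push Z → (q, yzx, Z)
  read y, top Z: go to t, push EZ → (t, zx, EZ)
  ε-move, top E: go to p, push ε → (p, zx, Z)
  ε-move, top Z: go to r, push EZ → (r, zx, EZ)
No transition for (r, z, top E); M blocks with input zx remaining.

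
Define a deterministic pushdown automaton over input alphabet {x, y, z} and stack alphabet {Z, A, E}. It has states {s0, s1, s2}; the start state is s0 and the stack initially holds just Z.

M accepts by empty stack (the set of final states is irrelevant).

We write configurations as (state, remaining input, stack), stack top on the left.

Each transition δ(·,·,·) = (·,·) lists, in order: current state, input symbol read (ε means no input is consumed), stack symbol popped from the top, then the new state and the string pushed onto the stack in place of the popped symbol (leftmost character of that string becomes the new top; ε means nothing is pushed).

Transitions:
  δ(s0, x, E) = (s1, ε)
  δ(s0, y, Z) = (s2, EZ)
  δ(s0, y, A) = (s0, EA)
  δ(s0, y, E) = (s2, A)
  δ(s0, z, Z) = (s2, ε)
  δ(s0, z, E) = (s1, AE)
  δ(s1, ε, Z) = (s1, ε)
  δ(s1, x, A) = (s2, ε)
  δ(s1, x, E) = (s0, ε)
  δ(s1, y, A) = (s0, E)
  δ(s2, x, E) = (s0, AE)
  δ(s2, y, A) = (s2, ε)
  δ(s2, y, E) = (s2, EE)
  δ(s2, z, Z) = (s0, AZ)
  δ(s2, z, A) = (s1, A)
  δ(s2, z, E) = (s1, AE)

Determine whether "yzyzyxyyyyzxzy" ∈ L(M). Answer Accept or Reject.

(s0, yzyzyxyyyyzxzy, Z) ⊢ (s2, zyzyxyyyyzxzy, EZ) ⊢ (s1, yzyxyyyyzxzy, AEZ) ⊢ (s0, zyxyyyyzxzy, EEZ) ⊢ (s1, yxyyyyzxzy, AEEZ) ⊢ (s0, xyyyyzxzy, EEEZ) ⊢ (s1, yyyyzxzy, EEZ)
No transition applies at (s1, yyyyzxzy, EEZ); input not fully consumed.

Reject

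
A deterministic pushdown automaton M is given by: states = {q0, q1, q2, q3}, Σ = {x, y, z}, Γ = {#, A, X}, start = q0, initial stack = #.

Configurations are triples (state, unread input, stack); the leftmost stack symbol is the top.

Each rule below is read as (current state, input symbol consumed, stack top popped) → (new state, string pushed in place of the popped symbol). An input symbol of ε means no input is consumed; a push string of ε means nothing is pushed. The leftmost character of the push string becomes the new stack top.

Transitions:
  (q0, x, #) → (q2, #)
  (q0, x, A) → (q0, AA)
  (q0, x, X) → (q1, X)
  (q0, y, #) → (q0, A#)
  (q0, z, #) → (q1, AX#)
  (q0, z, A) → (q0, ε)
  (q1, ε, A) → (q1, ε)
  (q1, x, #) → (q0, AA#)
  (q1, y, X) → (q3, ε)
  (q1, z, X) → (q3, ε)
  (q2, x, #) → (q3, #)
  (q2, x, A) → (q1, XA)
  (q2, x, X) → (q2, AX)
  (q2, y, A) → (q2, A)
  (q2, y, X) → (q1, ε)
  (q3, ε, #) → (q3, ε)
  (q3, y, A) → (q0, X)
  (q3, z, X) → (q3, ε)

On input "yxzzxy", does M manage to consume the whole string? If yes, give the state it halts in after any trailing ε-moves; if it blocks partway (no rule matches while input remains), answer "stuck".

(q0, yxzzxy, #)
  read y, top #: go to q0, push A# → (q0, xzzxy, A#)
  read x, top A: go to q0, push AA → (q0, zzxy, AA#)
  read z, top A: go to q0, push ε → (q0, zxy, A#)
  read z, top A: go to q0, push ε → (q0, xy, #)
  read x, top #: go to q2, push # → (q2, y, #)
No transition for (q2, y, top #); M blocks with input y remaining.

stuck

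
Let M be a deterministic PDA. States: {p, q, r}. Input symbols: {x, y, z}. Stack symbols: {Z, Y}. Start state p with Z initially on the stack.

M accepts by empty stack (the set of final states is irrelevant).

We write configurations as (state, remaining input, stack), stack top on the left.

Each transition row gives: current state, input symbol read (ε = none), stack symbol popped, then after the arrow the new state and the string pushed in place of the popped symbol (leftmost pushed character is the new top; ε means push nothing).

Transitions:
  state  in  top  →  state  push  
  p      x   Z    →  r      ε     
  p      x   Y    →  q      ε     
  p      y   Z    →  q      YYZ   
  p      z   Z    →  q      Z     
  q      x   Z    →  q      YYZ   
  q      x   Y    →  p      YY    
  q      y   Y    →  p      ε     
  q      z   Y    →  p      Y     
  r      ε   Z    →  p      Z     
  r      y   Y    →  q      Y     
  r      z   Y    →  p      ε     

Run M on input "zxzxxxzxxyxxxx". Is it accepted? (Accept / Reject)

(p, zxzxxxzxxyxxxx, Z)
  read z, top Z: go to q, push Z → (q, xzxxxzxxyxxxx, Z)
  read x, top Z: go to q, push YYZ → (q, zxxxzxxyxxxx, YYZ)
  read z, top Y: go to p, push Y → (p, xxxzxxyxxxx, YYZ)
  read x, top Y: go to q, push ε → (q, xxzxxyxxxx, YZ)
  read x, top Y: go to p, push YY → (p, xzxxyxxxx, YYZ)
  read x, top Y: go to q, push ε → (q, zxxyxxxx, YZ)
  read z, top Y: go to p, push Y → (p, xxyxxxx, YZ)
  read x, top Y: go to q, push ε → (q, xyxxxx, Z)
  read x, top Z: go to q, push YYZ → (q, yxxxx, YYZ)
  read y, top Y: go to p, push ε → (p, xxxx, YZ)
  read x, top Y: go to q, push ε → (q, xxx, Z)
  read x, top Z: go to q, push YYZ → (q, xx, YYZ)
  read x, top Y: go to p, push YY → (p, x, YYYZ)
  read x, top Y: go to q, push ε → (q, ε, YYZ)
All input consumed; stack is YYZ, not empty, and no further ε-move applies.

Reject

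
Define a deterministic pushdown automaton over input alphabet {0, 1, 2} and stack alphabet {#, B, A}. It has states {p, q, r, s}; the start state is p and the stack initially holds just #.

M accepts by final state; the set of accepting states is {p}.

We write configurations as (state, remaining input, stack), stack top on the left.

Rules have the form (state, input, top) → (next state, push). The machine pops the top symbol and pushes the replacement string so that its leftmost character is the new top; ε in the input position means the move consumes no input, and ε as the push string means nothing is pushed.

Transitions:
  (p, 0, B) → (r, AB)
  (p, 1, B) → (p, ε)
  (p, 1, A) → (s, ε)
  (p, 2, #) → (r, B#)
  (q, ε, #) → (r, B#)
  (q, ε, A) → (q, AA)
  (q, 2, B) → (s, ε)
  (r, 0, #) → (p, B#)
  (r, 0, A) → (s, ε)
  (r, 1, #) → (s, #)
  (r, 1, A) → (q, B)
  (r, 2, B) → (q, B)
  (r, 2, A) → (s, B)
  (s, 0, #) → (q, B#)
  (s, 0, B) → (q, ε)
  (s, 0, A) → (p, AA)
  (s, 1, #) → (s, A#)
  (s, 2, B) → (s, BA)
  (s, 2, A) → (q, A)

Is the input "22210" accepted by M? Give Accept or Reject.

(p, 22210, #)
  read 2, top #: go to r, push B# → (r, 2210, B#)
  read 2, top B: go to q, push B → (q, 210, B#)
  read 2, top B: go to s, push ε → (s, 10, #)
  read 1, top #: go to s, push A# → (s, 0, A#)
  read 0, top A: go to p, push AA → (p, ε, AA#)
All input consumed; state p ∈ F.

Accept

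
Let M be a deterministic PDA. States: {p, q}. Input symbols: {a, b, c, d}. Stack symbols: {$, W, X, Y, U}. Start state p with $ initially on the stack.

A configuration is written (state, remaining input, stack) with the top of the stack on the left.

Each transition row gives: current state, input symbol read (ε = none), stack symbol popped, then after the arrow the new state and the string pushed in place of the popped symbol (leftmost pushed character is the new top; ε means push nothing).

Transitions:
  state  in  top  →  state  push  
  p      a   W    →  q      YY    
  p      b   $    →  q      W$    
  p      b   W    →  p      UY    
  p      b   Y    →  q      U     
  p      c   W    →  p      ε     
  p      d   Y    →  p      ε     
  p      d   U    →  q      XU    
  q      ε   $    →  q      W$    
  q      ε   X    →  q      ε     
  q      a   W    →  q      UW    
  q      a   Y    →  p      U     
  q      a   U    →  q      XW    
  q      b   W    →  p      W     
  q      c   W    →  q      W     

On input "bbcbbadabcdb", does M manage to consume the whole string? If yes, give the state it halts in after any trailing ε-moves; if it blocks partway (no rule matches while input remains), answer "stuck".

stuck

(p, bbcbbadabcdb, $) ⊢ (q, bcbbadabcdb, W$) ⊢ (p, cbbadabcdb, W$) ⊢ (p, bbadabcdb, $) ⊢ (q, badabcdb, W$) ⊢ (p, adabcdb, W$) ⊢ (q, dabcdb, YY$)
No transition for (q, d, top Y); M blocks with input dabcdb remaining.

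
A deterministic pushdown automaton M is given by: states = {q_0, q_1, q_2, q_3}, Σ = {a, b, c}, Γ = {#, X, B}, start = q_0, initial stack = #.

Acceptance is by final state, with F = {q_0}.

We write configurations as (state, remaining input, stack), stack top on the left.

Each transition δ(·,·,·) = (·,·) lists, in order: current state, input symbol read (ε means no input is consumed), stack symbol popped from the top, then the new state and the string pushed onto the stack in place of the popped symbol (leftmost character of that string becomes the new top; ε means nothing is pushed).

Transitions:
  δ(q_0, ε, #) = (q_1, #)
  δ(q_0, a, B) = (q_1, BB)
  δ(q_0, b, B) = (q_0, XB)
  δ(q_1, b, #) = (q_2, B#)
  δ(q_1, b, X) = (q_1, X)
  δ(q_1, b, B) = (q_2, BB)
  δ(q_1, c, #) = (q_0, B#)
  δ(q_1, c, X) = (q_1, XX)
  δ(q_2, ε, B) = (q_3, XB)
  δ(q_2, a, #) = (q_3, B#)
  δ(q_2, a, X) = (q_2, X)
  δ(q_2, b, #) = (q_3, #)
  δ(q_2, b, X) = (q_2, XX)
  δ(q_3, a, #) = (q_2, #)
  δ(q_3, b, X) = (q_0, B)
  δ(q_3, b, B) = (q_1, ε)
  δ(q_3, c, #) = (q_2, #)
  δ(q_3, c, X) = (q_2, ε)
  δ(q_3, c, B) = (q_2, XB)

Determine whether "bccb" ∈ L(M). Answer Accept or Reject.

Accept

(q_0, bccb, #) ⊢ (q_1, bccb, #) ⊢ (q_2, ccb, B#) ⊢ (q_3, ccb, XB#) ⊢ (q_2, cb, B#) ⊢ (q_3, cb, XB#) ⊢ (q_2, b, B#) ⊢ (q_3, b, XB#) ⊢ (q_0, ε, BB#)
All input consumed; state q_0 ∈ F.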